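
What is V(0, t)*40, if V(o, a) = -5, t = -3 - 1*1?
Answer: -200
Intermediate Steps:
t = -4 (t = -3 - 1 = -4)
V(0, t)*40 = -5*40 = -200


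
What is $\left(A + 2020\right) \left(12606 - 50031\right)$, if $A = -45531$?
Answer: $1628399175$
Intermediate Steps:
$\left(A + 2020\right) \left(12606 - 50031\right) = \left(-45531 + 2020\right) \left(12606 - 50031\right) = \left(-43511\right) \left(-37425\right) = 1628399175$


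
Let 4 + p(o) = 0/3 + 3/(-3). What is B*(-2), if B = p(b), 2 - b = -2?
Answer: 10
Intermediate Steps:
b = 4 (b = 2 - 1*(-2) = 2 + 2 = 4)
p(o) = -5 (p(o) = -4 + (0/3 + 3/(-3)) = -4 + (0*(⅓) + 3*(-⅓)) = -4 + (0 - 1) = -4 - 1 = -5)
B = -5
B*(-2) = -5*(-2) = 10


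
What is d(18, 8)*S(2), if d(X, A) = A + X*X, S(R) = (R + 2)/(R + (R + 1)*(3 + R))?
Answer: 1328/17 ≈ 78.118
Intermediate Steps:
S(R) = (2 + R)/(R + (1 + R)*(3 + R))
d(X, A) = A + X²
d(18, 8)*S(2) = (8 + 18²)*((2 + 2)/(3 + 2² + 5*2)) = (8 + 324)*(4/(3 + 4 + 10)) = 332*(4/17) = 1328/17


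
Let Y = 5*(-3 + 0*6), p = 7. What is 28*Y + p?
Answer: -413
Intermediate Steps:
Y = -15 (Y = 5*(-3 + 0) = 5*(-3) = -15)
28*Y + p = 28*(-15) + 7 = -420 + 7 = -413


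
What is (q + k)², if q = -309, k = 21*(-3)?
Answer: 138384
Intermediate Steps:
k = -63
(q + k)² = (-309 - 63)² = (-372)² = 138384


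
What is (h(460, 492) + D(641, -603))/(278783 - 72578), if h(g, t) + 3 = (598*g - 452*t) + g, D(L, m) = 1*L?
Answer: 53794/206205 ≈ 0.26088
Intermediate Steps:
D(L, m) = L
h(g, t) = -3 - 452*t + 599*g (h(g, t) = -3 + ((598*g - 452*t) + g) = -3 + ((-452*t + 598*g) + g) = -3 + (-452*t + 599*g) = -3 - 452*t + 599*g)
(h(460, 492) + D(641, -603))/(278783 - 72578) = ((-3 - 452*492 + 599*460) + 641)/(278783 - 72578) = ((-3 - 222384 + 275540) + 641)/206205 = (53153 + 641)*(1/206205) = 53794*(1/206205) = 53794/206205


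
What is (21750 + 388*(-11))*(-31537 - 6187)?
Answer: -659490968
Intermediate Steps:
(21750 + 388*(-11))*(-31537 - 6187) = (21750 - 4268)*(-37724) = 17482*(-37724) = -659490968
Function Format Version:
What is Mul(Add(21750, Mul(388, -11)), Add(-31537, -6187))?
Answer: -659490968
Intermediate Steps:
Mul(Add(21750, Mul(388, -11)), Add(-31537, -6187)) = Mul(Add(21750, -4268), -37724) = Mul(17482, -37724) = -659490968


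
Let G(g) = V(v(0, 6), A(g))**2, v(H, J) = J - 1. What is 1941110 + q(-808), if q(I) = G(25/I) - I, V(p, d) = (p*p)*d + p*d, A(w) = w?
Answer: 316952228913/163216 ≈ 1.9419e+6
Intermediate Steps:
v(H, J) = -1 + J
V(p, d) = d*p + d*p**2 (V(p, d) = p**2*d + d*p = d*p**2 + d*p = d*p + d*p**2)
G(g) = 900*g**2 (G(g) = (g*(-1 + 6)*(1 + (-1 + 6)))**2 = (g*5*(1 + 5))**2 = (g*5*6)**2 = (30*g)**2 = 900*g**2)
q(I) = -I + 562500/I**2 (q(I) = 900*(25/I)**2 - I = 900*(625/I**2) - I = 562500/I**2 - I = -I + 562500/I**2)
1941110 + q(-808) = 1941110 + (-1*(-808) + 562500/(-808)**2) = 1941110 + (808 + 562500*(1/652864)) = 1941110 + (808 + 140625/163216) = 1941110 + 132019153/163216 = 316952228913/163216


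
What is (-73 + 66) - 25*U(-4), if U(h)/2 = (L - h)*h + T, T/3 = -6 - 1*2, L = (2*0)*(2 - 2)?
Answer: 1993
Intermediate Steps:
L = 0 (L = 0*0 = 0)
T = -24 (T = 3*(-6 - 1*2) = 3*(-6 - 2) = 3*(-8) = -24)
U(h) = -48 - 2*h² (U(h) = 2*((0 - h)*h - 24) = 2*((-h)*h - 24) = 2*(-h² - 24) = 2*(-24 - h²) = -48 - 2*h²)
(-73 + 66) - 25*U(-4) = (-73 + 66) - 25*(-48 - 2*(-4)²) = -7 - 25*(-48 - 2*16) = -7 - 25*(-48 - 32) = -7 - 25*(-80) = -7 + 2000 = 1993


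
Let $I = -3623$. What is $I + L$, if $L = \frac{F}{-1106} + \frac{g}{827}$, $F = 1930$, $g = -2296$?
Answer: $- \frac{1658977956}{457331} \approx -3627.5$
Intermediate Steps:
$L = - \frac{2067743}{457331}$ ($L = \frac{1930}{-1106} - \frac{2296}{827} = 1930 \left(- \frac{1}{1106}\right) - \frac{2296}{827} = - \frac{965}{553} - \frac{2296}{827} = - \frac{2067743}{457331} \approx -4.5213$)
$I + L = -3623 - \frac{2067743}{457331} = - \frac{1658977956}{457331}$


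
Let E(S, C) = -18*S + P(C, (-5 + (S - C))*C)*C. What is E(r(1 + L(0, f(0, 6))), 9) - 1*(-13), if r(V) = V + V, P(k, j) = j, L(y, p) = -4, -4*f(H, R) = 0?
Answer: -1499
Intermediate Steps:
f(H, R) = 0 (f(H, R) = -¼*0 = 0)
r(V) = 2*V
E(S, C) = -18*S + C²*(-5 + S - C) (E(S, C) = -18*S + ((-5 + (S - C))*C)*C = -18*S + ((-5 + S - C)*C)*C = -18*S + (C*(-5 + S - C))*C = -18*S + C²*(-5 + S - C))
E(r(1 + L(0, f(0, 6))), 9) - 1*(-13) = (-36*(1 - 4) + 9²*(-5 + 2*(1 - 4) - 1*9)) - 1*(-13) = (-36*(-3) + 81*(-5 + 2*(-3) - 9)) + 13 = (-18*(-6) + 81*(-5 - 6 - 9)) + 13 = (108 + 81*(-20)) + 13 = (108 - 1620) + 13 = -1512 + 13 = -1499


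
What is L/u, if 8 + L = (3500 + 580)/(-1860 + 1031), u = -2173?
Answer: 10712/1801417 ≈ 0.0059464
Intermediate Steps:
L = -10712/829 (L = -8 + (3500 + 580)/(-1860 + 1031) = -8 + 4080/(-829) = -8 + 4080*(-1/829) = -8 - 4080/829 = -10712/829 ≈ -12.922)
L/u = -10712/829/(-2173) = -10712/829*(-1/2173) = 10712/1801417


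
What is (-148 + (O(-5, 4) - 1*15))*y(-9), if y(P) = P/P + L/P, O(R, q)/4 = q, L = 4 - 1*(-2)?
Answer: -49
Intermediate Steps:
L = 6 (L = 4 + 2 = 6)
O(R, q) = 4*q
y(P) = 1 + 6/P (y(P) = P/P + 6/P = 1 + 6/P)
(-148 + (O(-5, 4) - 1*15))*y(-9) = (-148 + (4*4 - 1*15))*((6 - 9)/(-9)) = (-148 + (16 - 15))*(-1/9*(-3)) = (-148 + 1)*(1/3) = -147*1/3 = -49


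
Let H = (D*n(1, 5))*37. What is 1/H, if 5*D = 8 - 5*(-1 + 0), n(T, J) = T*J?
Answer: 1/481 ≈ 0.0020790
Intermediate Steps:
n(T, J) = J*T
D = 13/5 (D = (8 - 5*(-1 + 0))/5 = (8 - 5*(-1))/5 = (8 + 5)/5 = (⅕)*13 = 13/5 ≈ 2.6000)
H = 481 (H = (13*(5*1)/5)*37 = ((13/5)*5)*37 = 13*37 = 481)
1/H = 1/481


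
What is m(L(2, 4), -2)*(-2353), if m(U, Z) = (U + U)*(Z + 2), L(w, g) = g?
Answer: 0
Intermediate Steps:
m(U, Z) = 2*U*(2 + Z) (m(U, Z) = (2*U)*(2 + Z) = 2*U*(2 + Z))
m(L(2, 4), -2)*(-2353) = (2*4*(2 - 2))*(-2353) = (2*4*0)*(-2353) = 0*(-2353) = 0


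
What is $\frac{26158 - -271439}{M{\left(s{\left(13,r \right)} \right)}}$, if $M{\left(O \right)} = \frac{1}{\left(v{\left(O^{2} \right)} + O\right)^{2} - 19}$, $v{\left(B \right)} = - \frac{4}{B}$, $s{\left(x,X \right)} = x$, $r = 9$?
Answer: $\frac{1269724384230}{28561} \approx 4.4457 \cdot 10^{7}$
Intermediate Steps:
$M{\left(O \right)} = \frac{1}{-19 + \left(O - \frac{4}{O^{2}}\right)^{2}}$ ($M{\left(O \right)} = \frac{1}{\left(- \frac{4}{O^{2}} + O\right)^{2} - 19} = \frac{1}{\left(O - \frac{4}{O^{2}}\right)^{2} - 19} = \frac{1}{-19 + \left(O - \frac{4}{O^{2}}\right)^{2}}$)
$\frac{26158 - -271439}{M{\left(s{\left(13,r \right)} \right)}} = \frac{26158 - -271439}{13^{4} \frac{1}{\left(-4 + 13^{3}\right)^{2} - 19 \cdot 13^{4}}} = \frac{26158 + 271439}{28561 \frac{1}{\left(-4 + 2197\right)^{2} - 542659}} = \frac{297597}{28561 \frac{1}{2193^{2} - 542659}} = \frac{297597}{28561 \frac{1}{4809249 - 542659}} = \frac{297597}{28561 \cdot \frac{1}{4266590}} = \frac{297597}{\frac{28561}{4266590}} = 297597 \cdot \frac{4266590}{28561} = \frac{1269724384230}{28561}$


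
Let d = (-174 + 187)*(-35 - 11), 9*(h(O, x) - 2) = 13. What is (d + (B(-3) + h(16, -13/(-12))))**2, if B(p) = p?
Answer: 28922884/81 ≈ 3.5707e+5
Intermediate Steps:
h(O, x) = 31/9 (h(O, x) = 2 + (1/9)*13 = 2 + 13/9 = 31/9)
d = -598 (d = 13*(-46) = -598)
(d + (B(-3) + h(16, -13/(-12))))**2 = (-598 + (-3 + 31/9))**2 = (-598 + 4/9)**2 = (-5378/9)**2 = 28922884/81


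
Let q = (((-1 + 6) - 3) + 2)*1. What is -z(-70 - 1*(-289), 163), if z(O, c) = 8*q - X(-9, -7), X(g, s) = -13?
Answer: -45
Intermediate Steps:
q = 4 (q = ((5 - 3) + 2)*1 = (2 + 2)*1 = 4*1 = 4)
z(O, c) = 45 (z(O, c) = 8*4 - 1*(-13) = 32 + 13 = 45)
-z(-70 - 1*(-289), 163) = -1*45 = -45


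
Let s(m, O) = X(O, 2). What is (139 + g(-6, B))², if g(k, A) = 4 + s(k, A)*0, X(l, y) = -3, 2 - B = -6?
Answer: 20449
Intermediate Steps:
B = 8 (B = 2 - 1*(-6) = 2 + 6 = 8)
s(m, O) = -3
g(k, A) = 4 (g(k, A) = 4 - 3*0 = 4 + 0 = 4)
(139 + g(-6, B))² = (139 + 4)² = 143² = 20449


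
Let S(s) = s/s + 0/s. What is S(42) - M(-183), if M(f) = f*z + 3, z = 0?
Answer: -2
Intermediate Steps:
S(s) = 1 (S(s) = 1 + 0 = 1)
M(f) = 3 (M(f) = f*0 + 3 = 0 + 3 = 3)
S(42) - M(-183) = 1 - 1*3 = 1 - 3 = -2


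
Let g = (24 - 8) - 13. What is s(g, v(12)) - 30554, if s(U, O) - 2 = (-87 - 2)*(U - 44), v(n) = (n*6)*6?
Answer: -26903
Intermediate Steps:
v(n) = 36*n (v(n) = (6*n)*6 = 36*n)
g = 3 (g = 16 - 13 = 3)
s(U, O) = 3918 - 89*U (s(U, O) = 2 + (-87 - 2)*(U - 44) = 2 - 89*(-44 + U) = 2 + (3916 - 89*U) = 3918 - 89*U)
s(g, v(12)) - 30554 = (3918 - 89*3) - 30554 = (3918 - 267) - 30554 = 3651 - 30554 = -26903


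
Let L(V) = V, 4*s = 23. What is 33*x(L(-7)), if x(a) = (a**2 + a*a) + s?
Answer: 13695/4 ≈ 3423.8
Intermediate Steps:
s = 23/4 (s = (1/4)*23 = 23/4 ≈ 5.7500)
x(a) = 23/4 + 2*a**2 (x(a) = (a**2 + a*a) + 23/4 = (a**2 + a**2) + 23/4 = 2*a**2 + 23/4 = 23/4 + 2*a**2)
33*x(L(-7)) = 33*(23/4 + 2*(-7)**2) = 33*(23/4 + 2*49) = 33*(23/4 + 98) = 33*(415/4) = 13695/4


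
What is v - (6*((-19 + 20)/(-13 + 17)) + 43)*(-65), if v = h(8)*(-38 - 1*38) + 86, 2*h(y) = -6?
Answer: 6413/2 ≈ 3206.5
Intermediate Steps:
h(y) = -3 (h(y) = (1/2)*(-6) = -3)
v = 314 (v = -3*(-38 - 1*38) + 86 = -3*(-38 - 38) + 86 = -3*(-76) + 86 = 228 + 86 = 314)
v - (6*((-19 + 20)/(-13 + 17)) + 43)*(-65) = 314 - (6*((-19 + 20)/(-13 + 17)) + 43)*(-65) = 314 - (6*(1/4) + 43)*(-65) = 314 - (3/2 + 43)*(-65) = 314 - 89*(-65)/2 = 314 - 1*(-5785/2) = 314 + 5785/2 = 6413/2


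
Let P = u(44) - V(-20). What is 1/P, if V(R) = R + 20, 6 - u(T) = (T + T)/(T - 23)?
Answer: 21/38 ≈ 0.55263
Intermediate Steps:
u(T) = 6 - 2*T/(-23 + T) (u(T) = 6 - (T + T)/(T - 23) = 6 - 2*T/(-23 + T))
V(R) = 20 + R
P = 38/21 (P = 2*(-69 + 2*44)/(-23 + 44) - (20 - 20) = 2*(-69 + 88)/21 - 1*0 = 2*(1/21)*19 + 0 = 38/21 + 0 = 38/21 ≈ 1.8095)
1/P = 1/(38/21) = 21/38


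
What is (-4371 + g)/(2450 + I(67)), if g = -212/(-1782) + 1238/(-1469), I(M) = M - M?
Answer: -817436779/458107650 ≈ -1.7844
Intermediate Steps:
I(M) = 0
g = -947344/1308879 (g = -212*(-1/1782) + 1238*(-1/1469) = 106/891 - 1238/1469 = -947344/1308879 ≈ -0.72378)
(-4371 + g)/(2450 + I(67)) = (-4371 - 947344/1308879)/(2450 + 0) = -5722057453/1308879/2450 = -5722057453/1308879*1/2450 = -817436779/458107650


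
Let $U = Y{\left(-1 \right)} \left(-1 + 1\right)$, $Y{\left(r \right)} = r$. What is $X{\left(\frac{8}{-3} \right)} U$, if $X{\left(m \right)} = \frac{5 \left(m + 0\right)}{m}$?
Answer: $0$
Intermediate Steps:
$U = 0$ ($U = - (-1 + 1) = \left(-1\right) 0 = 0$)
$X{\left(m \right)} = 5$ ($X{\left(m \right)} = \frac{5 m}{m} = 5$)
$X{\left(\frac{8}{-3} \right)} U = 5 \cdot 0 = 0$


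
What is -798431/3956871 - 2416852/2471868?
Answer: -961398969100/815071900419 ≈ -1.1795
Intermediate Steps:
-798431/3956871 - 2416852/2471868 = -798431*1/3956871 - 2416852*1/2471868 = -798431/3956871 - 604213/617967 = -961398969100/815071900419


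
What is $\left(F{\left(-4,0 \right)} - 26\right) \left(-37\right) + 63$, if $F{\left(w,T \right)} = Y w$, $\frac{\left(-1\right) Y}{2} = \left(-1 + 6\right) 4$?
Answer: $-4895$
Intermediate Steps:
$Y = -40$ ($Y = - 2 \left(-1 + 6\right) 4 = - 2 \cdot 5 \cdot 4 = \left(-2\right) 20 = -40$)
$F{\left(w,T \right)} = - 40 w$
$\left(F{\left(-4,0 \right)} - 26\right) \left(-37\right) + 63 = \left(\left(-40\right) \left(-4\right) - 26\right) \left(-37\right) + 63 = \left(160 - 26\right) \left(-37\right) + 63 = 134 \left(-37\right) + 63 = -4958 + 63 = -4895$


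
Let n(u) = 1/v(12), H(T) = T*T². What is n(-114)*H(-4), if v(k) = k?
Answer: -16/3 ≈ -5.3333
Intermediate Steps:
H(T) = T³
n(u) = 1/12
n(-114)*H(-4) = (1/12)*(-4)³ = (1/12)*(-64) = -16/3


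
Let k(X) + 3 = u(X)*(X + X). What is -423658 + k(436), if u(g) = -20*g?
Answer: -8027501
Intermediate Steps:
k(X) = -3 - 40*X² (k(X) = -3 + (-20*X)*(X + X) = -3 + (-20*X)*(2*X) = -3 - 40*X²)
-423658 + k(436) = -423658 + (-3 - 40*436²) = -423658 + (-3 - 40*190096) = -423658 + (-3 - 7603840) = -423658 - 7603843 = -8027501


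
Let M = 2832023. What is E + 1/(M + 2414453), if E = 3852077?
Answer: 20209829530653/5246476 ≈ 3.8521e+6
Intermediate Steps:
E + 1/(M + 2414453) = 3852077 + 1/(2832023 + 2414453) = 3852077 + 1/5246476 = 20209829530653/5246476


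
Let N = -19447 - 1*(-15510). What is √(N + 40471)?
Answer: √36534 ≈ 191.14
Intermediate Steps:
N = -3937 (N = -19447 + 15510 = -3937)
√(N + 40471) = √(-3937 + 40471) = √36534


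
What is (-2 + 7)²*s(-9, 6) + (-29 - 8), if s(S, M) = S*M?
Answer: -1387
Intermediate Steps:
s(S, M) = M*S
(-2 + 7)²*s(-9, 6) + (-29 - 8) = (-2 + 7)²*(6*(-9)) + (-29 - 8) = 5²*(-54) - 37 = 25*(-54) - 37 = -1350 - 37 = -1387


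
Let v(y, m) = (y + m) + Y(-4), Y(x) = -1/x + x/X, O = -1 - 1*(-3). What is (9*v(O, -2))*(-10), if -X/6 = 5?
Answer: -69/2 ≈ -34.500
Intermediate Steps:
O = 2 (O = -1 + 3 = 2)
X = -30 (X = -6*5 = -30)
Y(x) = -1/x - x/30 (Y(x) = -1/x + x/(-30) = -1/x + x*(-1/30) = -1/x - x/30)
v(y, m) = 23/60 + m + y (v(y, m) = (y + m) + (-1/(-4) - 1/30*(-4)) = (m + y) + (-1*(-¼) + 2/15) = (m + y) + (¼ + 2/15) = (m + y) + 23/60 = 23/60 + m + y)
(9*v(O, -2))*(-10) = (9*(23/60 - 2 + 2))*(-10) = (9*(23/60))*(-10) = (69/20)*(-10) = -69/2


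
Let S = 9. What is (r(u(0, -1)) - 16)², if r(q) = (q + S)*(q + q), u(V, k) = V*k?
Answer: 256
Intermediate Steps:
r(q) = 2*q*(9 + q) (r(q) = (q + 9)*(q + q) = (9 + q)*(2*q) = 2*q*(9 + q))
(r(u(0, -1)) - 16)² = (2*(0*(-1))*(9 + 0*(-1)) - 16)² = (2*0*(9 + 0) - 16)² = (2*0*9 - 16)² = (0 - 16)² = (-16)² = 256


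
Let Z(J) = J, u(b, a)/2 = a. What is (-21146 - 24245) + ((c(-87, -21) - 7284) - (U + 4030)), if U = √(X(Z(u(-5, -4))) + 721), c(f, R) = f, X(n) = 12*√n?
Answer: -56792 - √(721 + 24*I*√2) ≈ -56819.0 - 0.63184*I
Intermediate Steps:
u(b, a) = 2*a
U = √(721 + 24*I*√2) (U = √(12*√(2*(-4)) + 721) = √(12*√(-8) + 721) = √(12*(2*I*√2) + 721) = √(24*I*√2 + 721) = √(721 + 24*I*√2) ≈ 26.859 + 0.63184*I)
(-21146 - 24245) + ((c(-87, -21) - 7284) - (U + 4030)) = (-21146 - 24245) + ((-87 - 7284) - (√(721 + 24*I*√2) + 4030)) = -45391 + (-7371 - (4030 + √(721 + 24*I*√2))) = -45391 + (-7371 + (-4030 - √(721 + 24*I*√2))) = -45391 + (-11401 - √(721 + 24*I*√2)) = -56792 - √(721 + 24*I*√2)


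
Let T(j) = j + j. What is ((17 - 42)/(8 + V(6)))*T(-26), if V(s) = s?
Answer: 650/7 ≈ 92.857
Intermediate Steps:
T(j) = 2*j
((17 - 42)/(8 + V(6)))*T(-26) = ((17 - 42)/(8 + 6))*(2*(-26)) = -25/14*(-52) = 650/7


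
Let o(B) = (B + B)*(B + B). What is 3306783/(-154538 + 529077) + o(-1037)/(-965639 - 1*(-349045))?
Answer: 19448728979/10497204553 ≈ 1.8528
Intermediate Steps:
o(B) = 4*B² (o(B) = (2*B)*(2*B) = 4*B²)
3306783/(-154538 + 529077) + o(-1037)/(-965639 - 1*(-349045)) = 3306783/(-154538 + 529077) + (4*(-1037)²)/(-965639 - 1*(-349045)) = 3306783/374539 + (4*1075369)/(-965639 + 349045) = 3306783*(1/374539) + 4301476/(-616594) = 3306783/374539 + 4301476*(-1/616594) = 3306783/374539 - 2150738/308297 = 19448728979/10497204553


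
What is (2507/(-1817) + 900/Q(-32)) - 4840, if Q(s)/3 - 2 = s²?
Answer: -65398249/13509 ≈ -4841.1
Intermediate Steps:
Q(s) = 6 + 3*s²
(2507/(-1817) + 900/Q(-32)) - 4840 = (2507/(-1817) + 900/(6 + 3*(-32)²)) - 4840 = (2507*(-1/1817) + 900/(6 + 3*1024)) - 4840 = (-109/79 + 900/(6 + 3072)) - 4840 = (-109/79 + 900/3078) - 4840 = (-109/79 + 900*(1/3078)) - 4840 = (-109/79 + 50/171) - 4840 = -14689/13509 - 4840 = -65398249/13509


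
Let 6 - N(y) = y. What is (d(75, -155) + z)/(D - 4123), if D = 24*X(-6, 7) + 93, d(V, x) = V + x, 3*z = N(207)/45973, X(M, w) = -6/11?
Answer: 40456977/2044603202 ≈ 0.019787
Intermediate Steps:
N(y) = 6 - y
X(M, w) = -6/11 (X(M, w) = -6*1/11 = -6/11)
z = -67/45973 (z = ((6 - 1*207)/45973)/3 = ((6 - 207)*(1/45973))/3 = (-201*1/45973)/3 = (1/3)*(-201/45973) = -67/45973 ≈ -0.0014574)
D = 879/11 (D = 24*(-6/11) + 93 = -144/11 + 93 = 879/11 ≈ 79.909)
(d(75, -155) + z)/(D - 4123) = ((75 - 155) - 67/45973)/(879/11 - 4123) = (-80 - 67/45973)/(-44474/11) = -3677907/45973*(-11/44474) = 40456977/2044603202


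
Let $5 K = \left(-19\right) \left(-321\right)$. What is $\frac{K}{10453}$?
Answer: $\frac{6099}{52265} \approx 0.11669$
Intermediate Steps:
$K = \frac{6099}{5}$ ($K = \frac{\left(-19\right) \left(-321\right)}{5} = \frac{1}{5} \cdot 6099 = \frac{6099}{5} \approx 1219.8$)
$\frac{K}{10453} = \frac{6099}{5 \cdot 10453} = \frac{6099}{5} \cdot \frac{1}{10453} = \frac{6099}{52265}$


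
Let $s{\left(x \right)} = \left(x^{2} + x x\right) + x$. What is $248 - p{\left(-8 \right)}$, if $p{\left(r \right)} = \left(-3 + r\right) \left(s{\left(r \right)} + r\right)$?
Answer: $1480$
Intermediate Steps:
$s{\left(x \right)} = x + 2 x^{2}$ ($s{\left(x \right)} = \left(x^{2} + x^{2}\right) + x = 2 x^{2} + x = x + 2 x^{2}$)
$p{\left(r \right)} = \left(-3 + r\right) \left(r + r \left(1 + 2 r\right)\right)$ ($p{\left(r \right)} = \left(-3 + r\right) \left(r \left(1 + 2 r\right) + r\right) = \left(-3 + r\right) \left(r + r \left(1 + 2 r\right)\right)$)
$248 - p{\left(-8 \right)} = 248 - 2 \left(-8\right) \left(-3 + \left(-8\right)^{2} - -16\right) = 248 - 2 \left(-8\right) \left(-3 + 64 + 16\right) = 248 - 2 \left(-8\right) 77 = 248 - -1232 = 248 + 1232 = 1480$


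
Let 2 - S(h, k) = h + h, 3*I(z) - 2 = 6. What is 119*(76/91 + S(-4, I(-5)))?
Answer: 16762/13 ≈ 1289.4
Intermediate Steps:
I(z) = 8/3 (I(z) = ⅔ + (⅓)*6 = ⅔ + 2 = 8/3)
S(h, k) = 2 - 2*h (S(h, k) = 2 - (h + h) = 2 - 2*h)
119*(76/91 + S(-4, I(-5))) = 119*(76/91 + (2 - 2*(-4))) = 119*(76*(1/91) + (2 + 8)) = 119*(76/91 + 10) = 119*(986/91) = 16762/13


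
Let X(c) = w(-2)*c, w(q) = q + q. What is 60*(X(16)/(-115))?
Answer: 768/23 ≈ 33.391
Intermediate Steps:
w(q) = 2*q
X(c) = -4*c (X(c) = (2*(-2))*c = -4*c)
60*(X(16)/(-115)) = 60*(-4*16/(-115)) = 60*(-64*(-1/115)) = 60*(64/115) = 768/23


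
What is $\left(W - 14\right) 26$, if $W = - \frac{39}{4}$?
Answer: $- \frac{1235}{2} \approx -617.5$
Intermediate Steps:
$W = - \frac{39}{4}$ ($W = \left(-39\right) \frac{1}{4} = - \frac{39}{4} \approx -9.75$)
$\left(W - 14\right) 26 = \left(- \frac{39}{4} - 14\right) 26 = \left(- \frac{95}{4}\right) 26 = - \frac{1235}{2}$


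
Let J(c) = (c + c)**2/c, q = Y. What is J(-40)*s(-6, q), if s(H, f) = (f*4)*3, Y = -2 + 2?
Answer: 0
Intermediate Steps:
Y = 0
q = 0
s(H, f) = 12*f (s(H, f) = (4*f)*3 = 12*f)
J(c) = 4*c (J(c) = (2*c)**2/c = (4*c**2)/c = 4*c)
J(-40)*s(-6, q) = (4*(-40))*(12*0) = -160*0 = 0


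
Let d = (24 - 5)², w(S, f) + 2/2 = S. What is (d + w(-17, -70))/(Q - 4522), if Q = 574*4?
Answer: -49/318 ≈ -0.15409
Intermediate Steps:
w(S, f) = -1 + S
Q = 2296
d = 361 (d = 19² = 361)
(d + w(-17, -70))/(Q - 4522) = (361 + (-1 - 17))/(2296 - 4522) = (361 - 18)/(-2226) = 343*(-1/2226) = -49/318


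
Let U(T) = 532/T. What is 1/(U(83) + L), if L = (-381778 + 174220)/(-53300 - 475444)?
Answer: 7314292/49753187 ≈ 0.14701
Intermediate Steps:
L = 34593/88124 (L = -207558/(-528744) = -207558*(-1/528744) = 34593/88124 ≈ 0.39255)
1/(U(83) + L) = 1/(532/83 + 34593/88124) = 1/(49753187/7314292) = 7314292/49753187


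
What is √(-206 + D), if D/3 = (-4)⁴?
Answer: √562 ≈ 23.707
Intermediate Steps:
D = 768 (D = 3*(-4)⁴ = 3*256 = 768)
√(-206 + D) = √(-206 + 768) = √562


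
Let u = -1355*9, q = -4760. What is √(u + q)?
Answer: I*√16955 ≈ 130.21*I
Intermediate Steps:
u = -12195
√(u + q) = √(-12195 - 4760) = √(-16955) = I*√16955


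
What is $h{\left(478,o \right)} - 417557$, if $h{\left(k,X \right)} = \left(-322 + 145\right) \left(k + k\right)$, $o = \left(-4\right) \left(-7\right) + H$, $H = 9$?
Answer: $-586769$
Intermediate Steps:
$o = 37$ ($o = \left(-4\right) \left(-7\right) + 9 = 28 + 9 = 37$)
$h{\left(k,X \right)} = - 354 k$ ($h{\left(k,X \right)} = - 177 \cdot 2 k = - 354 k$)
$h{\left(478,o \right)} - 417557 = \left(-354\right) 478 - 417557 = -169212 - 417557 = -586769$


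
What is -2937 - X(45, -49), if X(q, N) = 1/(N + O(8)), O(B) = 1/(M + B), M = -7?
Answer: -140975/48 ≈ -2937.0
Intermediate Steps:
O(B) = 1/(-7 + B)
X(q, N) = 1/(1 + N) (X(q, N) = 1/(N + 1/(-7 + 8)) = 1/(N + 1/1) = 1/(N + 1) = 1/(1 + N))
-2937 - X(45, -49) = -2937 - 1/(1 - 49) = -2937 - 1/(-48) = -2937 - 1*(-1/48) = -2937 + 1/48 = -140975/48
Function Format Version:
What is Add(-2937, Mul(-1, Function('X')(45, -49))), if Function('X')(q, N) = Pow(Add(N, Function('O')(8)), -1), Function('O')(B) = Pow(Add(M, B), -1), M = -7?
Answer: Rational(-140975, 48) ≈ -2937.0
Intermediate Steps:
Function('O')(B) = Pow(Add(-7, B), -1)
Function('X')(q, N) = Pow(Add(1, N), -1) (Function('X')(q, N) = Pow(Add(N, Pow(Add(-7, 8), -1)), -1) = Pow(Add(N, Pow(1, -1)), -1) = Pow(Add(N, 1), -1) = Pow(Add(1, N), -1))
Add(-2937, Mul(-1, Function('X')(45, -49))) = Add(-2937, Mul(-1, Pow(Add(1, -49), -1))) = Add(-2937, Mul(-1, Pow(-48, -1))) = Add(-2937, Mul(-1, Rational(-1, 48))) = Add(-2937, Rational(1, 48)) = Rational(-140975, 48)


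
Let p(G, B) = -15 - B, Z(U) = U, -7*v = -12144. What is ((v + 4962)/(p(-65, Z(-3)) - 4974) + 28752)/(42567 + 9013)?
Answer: 167242571/300040860 ≈ 0.55740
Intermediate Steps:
v = 12144/7 (v = -1/7*(-12144) = 12144/7 ≈ 1734.9)
((v + 4962)/(p(-65, Z(-3)) - 4974) + 28752)/(42567 + 9013) = ((12144/7 + 4962)/((-15 - 1*(-3)) - 4974) + 28752)/(42567 + 9013) = (46878/(7*((-15 + 3) - 4974)) + 28752)/51580 = (46878/(7*(-12 - 4974)) + 28752)*(1/51580) = ((46878/7)/(-4986) + 28752)*(1/51580) = ((46878/7)*(-1/4986) + 28752)*(1/51580) = (-7813/5817 + 28752)*(1/51580) = (167242571/5817)*(1/51580) = 167242571/300040860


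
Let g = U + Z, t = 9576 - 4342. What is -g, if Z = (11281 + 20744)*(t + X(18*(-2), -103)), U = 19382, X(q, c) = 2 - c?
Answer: -171000857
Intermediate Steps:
t = 5234
Z = 170981475 (Z = (11281 + 20744)*(5234 + (2 - 1*(-103))) = 32025*(5234 + (2 + 103)) = 32025*(5234 + 105) = 32025*5339 = 170981475)
g = 171000857 (g = 19382 + 170981475 = 171000857)
-g = -1*171000857 = -171000857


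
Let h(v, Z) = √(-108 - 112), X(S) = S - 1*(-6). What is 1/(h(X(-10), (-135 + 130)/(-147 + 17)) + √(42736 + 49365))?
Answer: 1/(√92101 + 2*I*√55) ≈ 0.0032872 - 0.00016066*I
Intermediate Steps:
X(S) = 6 + S (X(S) = S + 6 = 6 + S)
h(v, Z) = 2*I*√55 (h(v, Z) = √(-220) = 2*I*√55)
1/(h(X(-10), (-135 + 130)/(-147 + 17)) + √(42736 + 49365)) = 1/(2*I*√55 + √(42736 + 49365)) = 1/(2*I*√55 + √92101) = 1/(√92101 + 2*I*√55)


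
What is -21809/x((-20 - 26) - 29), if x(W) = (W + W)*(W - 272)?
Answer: -21809/52050 ≈ -0.41900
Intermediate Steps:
x(W) = 2*W*(-272 + W) (x(W) = (2*W)*(-272 + W) = 2*W*(-272 + W))
-21809/x((-20 - 26) - 29) = -21809*1/(2*(-272 + ((-20 - 26) - 29))*((-20 - 26) - 29)) = -21809*1/(2*(-272 + (-46 - 29))*(-46 - 29)) = -21809*(-1/(150*(-272 - 75))) = -21809/(2*(-75)*(-347)) = -21809/52050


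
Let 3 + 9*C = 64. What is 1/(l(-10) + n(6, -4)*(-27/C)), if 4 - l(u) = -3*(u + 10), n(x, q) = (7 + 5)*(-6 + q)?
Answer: 61/29404 ≈ 0.0020745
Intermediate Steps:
C = 61/9 (C = -1/3 + (1/9)*64 = -1/3 + 64/9 = 61/9 ≈ 6.7778)
n(x, q) = -72 + 12*q (n(x, q) = 12*(-6 + q) = -72 + 12*q)
l(u) = 34 + 3*u (l(u) = 4 - (-3)*(u + 10) = 4 - (-3)*(10 + u) = 4 - (-30 - 3*u) = 4 + (30 + 3*u) = 34 + 3*u)
1/(l(-10) + n(6, -4)*(-27/C)) = 1/((34 + 3*(-10)) + (-72 + 12*(-4))*(-27/61/9)) = 1/((34 - 30) + (-72 - 48)*(-27*9/61)) = 1/(4 - 120*(-243/61)) = 1/(4 + 29160/61) = 1/(29404/61) = 61/29404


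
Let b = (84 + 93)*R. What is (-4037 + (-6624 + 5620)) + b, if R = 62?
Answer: 5933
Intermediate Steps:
b = 10974 (b = (84 + 93)*62 = 177*62 = 10974)
(-4037 + (-6624 + 5620)) + b = (-4037 + (-6624 + 5620)) + 10974 = (-4037 - 1004) + 10974 = -5041 + 10974 = 5933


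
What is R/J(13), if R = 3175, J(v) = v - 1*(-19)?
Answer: 3175/32 ≈ 99.219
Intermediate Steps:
J(v) = 19 + v (J(v) = v + 19 = 19 + v)
R/J(13) = 3175/(19 + 13) = 3175/32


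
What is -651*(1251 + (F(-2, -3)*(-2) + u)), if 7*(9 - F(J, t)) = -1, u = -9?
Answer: -796638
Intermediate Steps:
F(J, t) = 64/7 (F(J, t) = 9 - ⅐*(-1) = 9 + ⅐ = 64/7)
-651*(1251 + (F(-2, -3)*(-2) + u)) = -651*(1251 + ((64/7)*(-2) - 9)) = -651*(1251 + (-128/7 - 9)) = -651*(1251 - 191/7) = -651*8566/7 = -796638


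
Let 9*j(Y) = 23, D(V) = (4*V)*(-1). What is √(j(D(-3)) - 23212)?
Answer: I*√208885/3 ≈ 152.35*I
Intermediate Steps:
D(V) = -4*V
j(Y) = 23/9 (j(Y) = (⅑)*23 = 23/9)
√(j(D(-3)) - 23212) = √(23/9 - 23212) = √(-208885/9) = I*√208885/3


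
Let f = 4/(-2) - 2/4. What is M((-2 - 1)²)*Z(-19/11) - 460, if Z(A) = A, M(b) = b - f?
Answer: -10557/22 ≈ -479.86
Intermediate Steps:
f = -5/2 (f = 4*(-½) - 2*¼ = -2 - ½ = -5/2 ≈ -2.5000)
M(b) = 5/2 + b (M(b) = b - 1*(-5/2) = b + 5/2 = 5/2 + b)
M((-2 - 1)²)*Z(-19/11) - 460 = (5/2 + (-2 - 1)²)*(-19/11) - 460 = (5/2 + (-3)²)*(-19*1/11) - 460 = (5/2 + 9)*(-19/11) - 460 = (23/2)*(-19/11) - 460 = -437/22 - 460 = -10557/22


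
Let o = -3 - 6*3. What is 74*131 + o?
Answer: 9673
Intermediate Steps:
o = -21 (o = -3 - 18 = -21)
74*131 + o = 74*131 - 21 = 9694 - 21 = 9673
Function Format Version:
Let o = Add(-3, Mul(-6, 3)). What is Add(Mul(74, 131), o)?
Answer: 9673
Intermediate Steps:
o = -21 (o = Add(-3, -18) = -21)
Add(Mul(74, 131), o) = Add(Mul(74, 131), -21) = Add(9694, -21) = 9673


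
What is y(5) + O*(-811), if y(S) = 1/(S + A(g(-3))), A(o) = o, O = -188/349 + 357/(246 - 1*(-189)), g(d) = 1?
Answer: -69392081/303630 ≈ -228.54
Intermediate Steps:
O = 14271/50605 (O = -188*1/349 + 357/(246 + 189) = -188/349 + 357/435 = -188/349 + 357*(1/435) = -188/349 + 119/145 = 14271/50605 ≈ 0.28201)
y(S) = 1/(1 + S) (y(S) = 1/(S + 1) = 1/(1 + S))
y(5) + O*(-811) = 1/(1 + 5) + (14271/50605)*(-811) = 1/6 - 11573781/50605 = ⅙ - 11573781/50605 = -69392081/303630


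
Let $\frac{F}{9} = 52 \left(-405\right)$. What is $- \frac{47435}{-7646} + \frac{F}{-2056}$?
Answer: $\frac{96671825}{982511} \approx 98.393$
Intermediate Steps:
$F = -189540$ ($F = 9 \cdot 52 \left(-405\right) = 9 \left(-21060\right) = -189540$)
$- \frac{47435}{-7646} + \frac{F}{-2056} = - \frac{47435}{-7646} - \frac{189540}{-2056} = \left(-47435\right) \left(- \frac{1}{7646}\right) - - \frac{47385}{514} = \frac{47435}{7646} + \frac{47385}{514} = \frac{96671825}{982511}$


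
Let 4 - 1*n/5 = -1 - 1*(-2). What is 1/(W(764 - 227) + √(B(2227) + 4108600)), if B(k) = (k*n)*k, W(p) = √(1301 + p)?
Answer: 1/(√1838 + √78501535) ≈ 0.00011232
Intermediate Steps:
n = 15 (n = 20 - 5*(-1 - 1*(-2)) = 20 - 5*(-1 + 2) = 20 - 5*1 = 20 - 5 = 15)
B(k) = 15*k² (B(k) = (k*15)*k = (15*k)*k = 15*k²)
1/(W(764 - 227) + √(B(2227) + 4108600)) = 1/(√(1301 + (764 - 227)) + √(15*2227² + 4108600)) = 1/(√(1301 + 537) + √(15*4959529 + 4108600)) = 1/(√1838 + √(74392935 + 4108600)) = 1/(√1838 + √78501535)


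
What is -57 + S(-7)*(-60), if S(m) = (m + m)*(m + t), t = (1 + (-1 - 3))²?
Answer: 1623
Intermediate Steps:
t = 9 (t = (1 - 4)² = (-3)² = 9)
S(m) = 2*m*(9 + m) (S(m) = (m + m)*(m + 9) = (2*m)*(9 + m) = 2*m*(9 + m))
-57 + S(-7)*(-60) = -57 + (2*(-7)*(9 - 7))*(-60) = -57 + (2*(-7)*2)*(-60) = -57 - 28*(-60) = -57 + 1680 = 1623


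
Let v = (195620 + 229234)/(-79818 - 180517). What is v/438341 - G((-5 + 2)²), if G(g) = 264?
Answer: -30126493542894/114115504235 ≈ -264.00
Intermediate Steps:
v = -424854/260335 (v = 424854/(-260335) = 424854*(-1/260335) = -424854/260335 ≈ -1.6320)
v/438341 - G((-5 + 2)²) = -424854/260335/438341 - 1*264 = -424854/260335*1/438341 - 264 = -424854/114115504235 - 264 = -30126493542894/114115504235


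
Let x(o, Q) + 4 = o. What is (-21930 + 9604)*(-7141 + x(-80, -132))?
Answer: 89055350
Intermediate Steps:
x(o, Q) = -4 + o
(-21930 + 9604)*(-7141 + x(-80, -132)) = (-21930 + 9604)*(-7141 + (-4 - 80)) = -12326*(-7141 - 84) = -12326*(-7225) = 89055350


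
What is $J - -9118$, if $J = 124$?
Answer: $9242$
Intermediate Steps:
$J - -9118 = 124 - -9118 = 124 + 9118 = 9242$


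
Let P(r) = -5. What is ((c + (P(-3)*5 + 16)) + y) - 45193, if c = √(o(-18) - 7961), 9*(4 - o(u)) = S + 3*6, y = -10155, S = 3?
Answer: -55357 + I*√71634/3 ≈ -55357.0 + 89.215*I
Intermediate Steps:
o(u) = 5/3 (o(u) = 4 - (3 + 3*6)/9 = 4 - (3 + 18)/9 = 4 - ⅑*21 = 4 - 7/3 = 5/3)
c = I*√71634/3 (c = √(5/3 - 7961) = √(-23878/3) = I*√71634/3 ≈ 89.215*I)
((c + (P(-3)*5 + 16)) + y) - 45193 = ((I*√71634/3 + (-5*5 + 16)) - 10155) - 45193 = ((I*√71634/3 + (-25 + 16)) - 10155) - 45193 = ((I*√71634/3 - 9) - 10155) - 45193 = ((-9 + I*√71634/3) - 10155) - 45193 = (-10164 + I*√71634/3) - 45193 = -55357 + I*√71634/3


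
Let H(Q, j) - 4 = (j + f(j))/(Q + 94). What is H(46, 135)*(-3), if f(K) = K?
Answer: -249/14 ≈ -17.786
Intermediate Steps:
H(Q, j) = 4 + 2*j/(94 + Q) (H(Q, j) = 4 + (j + j)/(Q + 94) = 4 + (2*j)/(94 + Q) = 4 + 2*j/(94 + Q))
H(46, 135)*(-3) = (2*(188 + 135 + 2*46)/(94 + 46))*(-3) = (2*(188 + 135 + 92)/140)*(-3) = (2*(1/140)*415)*(-3) = (83/14)*(-3) = -249/14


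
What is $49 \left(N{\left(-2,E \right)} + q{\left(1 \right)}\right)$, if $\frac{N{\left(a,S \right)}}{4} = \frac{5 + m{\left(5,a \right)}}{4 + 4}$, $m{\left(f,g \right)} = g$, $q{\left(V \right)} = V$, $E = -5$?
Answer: $\frac{245}{2} \approx 122.5$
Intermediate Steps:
$N{\left(a,S \right)} = \frac{5}{2} + \frac{a}{2}$ ($N{\left(a,S \right)} = 4 \frac{5 + a}{4 + 4} = 4 \frac{5 + a}{8} = 4 \left(5 + a\right) \frac{1}{8} = 4 \left(\frac{5}{8} + \frac{a}{8}\right) = \frac{5}{2} + \frac{a}{2}$)
$49 \left(N{\left(-2,E \right)} + q{\left(1 \right)}\right) = 49 \left(\left(\frac{5}{2} + \frac{1}{2} \left(-2\right)\right) + 1\right) = 49 \left(\left(\frac{5}{2} - 1\right) + 1\right) = 49 \left(\frac{3}{2} + 1\right) = 49 \cdot \frac{5}{2} = \frac{245}{2}$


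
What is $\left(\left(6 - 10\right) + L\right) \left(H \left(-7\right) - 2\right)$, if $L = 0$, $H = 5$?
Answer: $148$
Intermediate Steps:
$\left(\left(6 - 10\right) + L\right) \left(H \left(-7\right) - 2\right) = \left(\left(6 - 10\right) + 0\right) \left(5 \left(-7\right) - 2\right) = \left(-4 + 0\right) \left(-35 - 2\right) = \left(-4\right) \left(-37\right) = 148$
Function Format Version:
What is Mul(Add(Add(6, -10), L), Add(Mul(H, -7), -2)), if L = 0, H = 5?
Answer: 148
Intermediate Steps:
Mul(Add(Add(6, -10), L), Add(Mul(H, -7), -2)) = Mul(Add(Add(6, -10), 0), Add(Mul(5, -7), -2)) = Mul(Add(-4, 0), Add(-35, -2)) = Mul(-4, -37) = 148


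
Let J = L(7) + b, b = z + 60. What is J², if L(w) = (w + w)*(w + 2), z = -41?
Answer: 21025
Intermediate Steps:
L(w) = 2*w*(2 + w) (L(w) = (2*w)*(2 + w) = 2*w*(2 + w))
b = 19 (b = -41 + 60 = 19)
J = 145 (J = 2*7*(2 + 7) + 19 = 2*7*9 + 19 = 126 + 19 = 145)
J² = 145² = 21025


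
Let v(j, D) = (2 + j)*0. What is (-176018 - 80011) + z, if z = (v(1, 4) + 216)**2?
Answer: -209373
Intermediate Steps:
v(j, D) = 0
z = 46656 (z = (0 + 216)**2 = 216**2 = 46656)
(-176018 - 80011) + z = (-176018 - 80011) + 46656 = -256029 + 46656 = -209373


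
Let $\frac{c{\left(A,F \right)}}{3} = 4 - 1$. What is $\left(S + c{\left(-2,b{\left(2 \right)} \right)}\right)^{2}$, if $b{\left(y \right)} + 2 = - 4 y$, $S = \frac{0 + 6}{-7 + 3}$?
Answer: $\frac{225}{4} \approx 56.25$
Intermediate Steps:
$S = - \frac{3}{2}$ ($S = \frac{6}{-4} = 6 \left(- \frac{1}{4}\right) = - \frac{3}{2} \approx -1.5$)
$b{\left(y \right)} = -2 - 4 y$
$c{\left(A,F \right)} = 9$ ($c{\left(A,F \right)} = 3 \left(4 - 1\right) = 3 \cdot 3 = 9$)
$\left(S + c{\left(-2,b{\left(2 \right)} \right)}\right)^{2} = \left(- \frac{3}{2} + 9\right)^{2} = \left(\frac{15}{2}\right)^{2} = \frac{225}{4}$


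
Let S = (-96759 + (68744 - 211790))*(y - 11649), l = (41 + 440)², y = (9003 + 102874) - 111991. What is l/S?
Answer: 231361/2820826215 ≈ 8.2019e-5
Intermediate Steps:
y = -114 (y = 111877 - 111991 = -114)
l = 231361 (l = 481² = 231361)
S = 2820826215 (S = (-96759 + (68744 - 211790))*(-114 - 11649) = (-96759 - 143046)*(-11763) = -239805*(-11763) = 2820826215)
l/S = 231361/2820826215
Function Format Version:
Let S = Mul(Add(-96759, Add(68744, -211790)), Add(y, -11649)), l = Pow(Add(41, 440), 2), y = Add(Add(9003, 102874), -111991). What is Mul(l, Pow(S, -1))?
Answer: Rational(231361, 2820826215) ≈ 8.2019e-5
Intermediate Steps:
y = -114 (y = Add(111877, -111991) = -114)
l = 231361 (l = Pow(481, 2) = 231361)
S = 2820826215 (S = Mul(Add(-96759, Add(68744, -211790)), Add(-114, -11649)) = Mul(Add(-96759, -143046), -11763) = Mul(-239805, -11763) = 2820826215)
Mul(l, Pow(S, -1)) = Mul(231361, Pow(2820826215, -1)) = Mul(231361, Rational(1, 2820826215)) = Rational(231361, 2820826215)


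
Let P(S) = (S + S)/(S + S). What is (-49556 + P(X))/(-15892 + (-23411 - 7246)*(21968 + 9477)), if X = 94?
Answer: 49555/964025257 ≈ 5.1404e-5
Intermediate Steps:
P(S) = 1 (P(S) = (2*S)/((2*S)) = (2*S)*(1/(2*S)) = 1)
(-49556 + P(X))/(-15892 + (-23411 - 7246)*(21968 + 9477)) = (-49556 + 1)/(-15892 + (-23411 - 7246)*(21968 + 9477)) = -49555/(-15892 - 30657*31445) = -49555/(-15892 - 964009365) = -49555/(-964025257) = -49555*(-1/964025257) = 49555/964025257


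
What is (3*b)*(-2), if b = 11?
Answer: -66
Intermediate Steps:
(3*b)*(-2) = (3*11)*(-2) = 33*(-2) = -66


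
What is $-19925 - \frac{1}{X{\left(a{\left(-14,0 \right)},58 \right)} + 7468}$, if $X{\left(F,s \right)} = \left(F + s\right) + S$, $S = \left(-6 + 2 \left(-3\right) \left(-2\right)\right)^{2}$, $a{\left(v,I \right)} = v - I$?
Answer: $- \frac{150393901}{7548} \approx -19925.0$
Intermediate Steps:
$S = 36$ ($S = \left(-6 - -12\right)^{2} = \left(-6 + 12\right)^{2} = 6^{2} = 36$)
$X{\left(F,s \right)} = 36 + F + s$ ($X{\left(F,s \right)} = \left(F + s\right) + 36 = 36 + F + s$)
$-19925 - \frac{1}{X{\left(a{\left(-14,0 \right)},58 \right)} + 7468} = -19925 - \frac{1}{\left(36 - 14 + 58\right) + 7468} = -19925 - \frac{1}{80 + 7468} = -19925 - \frac{1}{7548} = - \frac{150393901}{7548}$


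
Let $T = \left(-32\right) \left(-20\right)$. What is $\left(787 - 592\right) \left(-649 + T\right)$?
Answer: $-1755$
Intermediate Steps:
$T = 640$
$\left(787 - 592\right) \left(-649 + T\right) = \left(787 - 592\right) \left(-649 + 640\right) = \left(787 - 592\right) \left(-9\right) = 195 \left(-9\right) = -1755$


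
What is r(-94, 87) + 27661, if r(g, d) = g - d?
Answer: 27480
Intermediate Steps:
r(-94, 87) + 27661 = (-94 - 1*87) + 27661 = (-94 - 87) + 27661 = -181 + 27661 = 27480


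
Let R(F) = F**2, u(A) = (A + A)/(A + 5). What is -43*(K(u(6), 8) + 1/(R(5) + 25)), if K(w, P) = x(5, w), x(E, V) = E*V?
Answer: -129473/550 ≈ -235.41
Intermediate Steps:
u(A) = 2*A/(5 + A) (u(A) = (2*A)/(5 + A) = 2*A/(5 + A))
K(w, P) = 5*w
-43*(K(u(6), 8) + 1/(R(5) + 25)) = -43*(5*(2*6/(5 + 6)) + 1/(5**2 + 25)) = -43*(5*(2*6/11) + 1/(25 + 25)) = -43*(5*(2*6*(1/11)) + 1/50) = -43*(5*(12/11) + 1/50) = -43*(60/11 + 1/50) = -43*3011/550 = -129473/550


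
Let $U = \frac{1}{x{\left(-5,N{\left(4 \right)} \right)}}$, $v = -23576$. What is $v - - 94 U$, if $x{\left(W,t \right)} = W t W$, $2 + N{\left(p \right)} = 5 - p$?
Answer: $- \frac{589494}{25} \approx -23580.0$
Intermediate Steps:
$N{\left(p \right)} = 3 - p$ ($N{\left(p \right)} = -2 - \left(-5 + p\right) = 3 - p$)
$x{\left(W,t \right)} = t W^{2}$
$U = - \frac{1}{25}$ ($U = \frac{1}{\left(3 - 4\right) \left(-5\right)^{2}} = \frac{1}{\left(3 - 4\right) 25} = \frac{1}{\left(-1\right) 25} = \frac{1}{-25} = - \frac{1}{25} \approx -0.04$)
$v - - 94 U = -23576 - \left(-94\right) \left(- \frac{1}{25}\right) = -23576 - \frac{94}{25} = - \frac{589494}{25}$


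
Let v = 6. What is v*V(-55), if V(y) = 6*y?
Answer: -1980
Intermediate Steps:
v*V(-55) = 6*(6*(-55)) = 6*(-330) = -1980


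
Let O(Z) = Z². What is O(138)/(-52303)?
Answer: -19044/52303 ≈ -0.36411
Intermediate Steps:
O(138)/(-52303) = 138²/(-52303) = 19044*(-1/52303) = -19044/52303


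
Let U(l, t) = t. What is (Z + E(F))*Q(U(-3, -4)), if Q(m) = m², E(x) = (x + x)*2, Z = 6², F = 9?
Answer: 1152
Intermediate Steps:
Z = 36
E(x) = 4*x (E(x) = (2*x)*2 = 4*x)
(Z + E(F))*Q(U(-3, -4)) = (36 + 4*9)*(-4)² = (36 + 36)*16 = 72*16 = 1152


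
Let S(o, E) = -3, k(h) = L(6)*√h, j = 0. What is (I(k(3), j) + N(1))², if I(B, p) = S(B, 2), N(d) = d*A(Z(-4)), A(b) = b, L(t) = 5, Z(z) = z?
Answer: 49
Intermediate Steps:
k(h) = 5*√h
N(d) = -4*d (N(d) = d*(-4) = -4*d)
I(B, p) = -3
(I(k(3), j) + N(1))² = (-3 - 4*1)² = (-3 - 4)² = (-7)² = 49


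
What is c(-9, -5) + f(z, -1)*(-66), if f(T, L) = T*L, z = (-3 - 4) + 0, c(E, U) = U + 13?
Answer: -454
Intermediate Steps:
c(E, U) = 13 + U
z = -7 (z = -7 + 0 = -7)
f(T, L) = L*T
c(-9, -5) + f(z, -1)*(-66) = (13 - 5) - 1*(-7)*(-66) = 8 + 7*(-66) = 8 - 462 = -454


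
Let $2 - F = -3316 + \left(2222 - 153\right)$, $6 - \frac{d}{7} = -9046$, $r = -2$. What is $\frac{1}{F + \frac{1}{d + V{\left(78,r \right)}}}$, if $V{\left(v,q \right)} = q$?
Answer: $\frac{63362}{79139139} \approx 0.00080064$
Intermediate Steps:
$d = 63364$ ($d = 42 - -63322 = 42 + 63322 = 63364$)
$F = 1249$ ($F = 2 - \left(-3316 + \left(2222 - 153\right)\right) = 2 - \left(-3316 + 2069\right) = 2 - -1247 = 2 + 1247 = 1249$)
$\frac{1}{F + \frac{1}{d + V{\left(78,r \right)}}} = \frac{1}{1249 + \frac{1}{63364 - 2}} = \frac{1}{1249 + \frac{1}{63362}} = \frac{1}{\frac{79139139}{63362}} = \frac{63362}{79139139}$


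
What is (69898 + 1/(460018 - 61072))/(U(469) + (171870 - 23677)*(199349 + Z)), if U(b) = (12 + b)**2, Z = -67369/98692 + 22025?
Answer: 1376039240459114/645835770536836018947 ≈ 2.1306e-6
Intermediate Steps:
Z = 2173623931/98692 (Z = -67369*1/98692 + 22025 = -67369/98692 + 22025 = 2173623931/98692 ≈ 22024.)
(69898 + 1/(460018 - 61072))/(U(469) + (171870 - 23677)*(199349 + Z)) = (69898 + 1/(460018 - 61072))/((12 + 469)**2 + (171870 - 23677)*(199349 + 2173623931/98692)) = (69898 + 1/398946)/(481**2 + 148193*(21847775439/98692)) = (69898 + 1/398946)/(231361 + 3237687385631727/98692) = 27885527509/(398946*(3237710219111539/98692)) = (27885527509/398946)*(98692/3237710219111539) = 1376039240459114/645835770536836018947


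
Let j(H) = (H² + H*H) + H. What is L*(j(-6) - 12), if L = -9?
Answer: -486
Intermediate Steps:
j(H) = H + 2*H² (j(H) = (H² + H²) + H = 2*H² + H = H + 2*H²)
L*(j(-6) - 12) = -9*(-6*(1 + 2*(-6)) - 12) = -9*(-6*(1 - 12) - 12) = -9*(-6*(-11) - 12) = -9*(66 - 12) = -9*54 = -486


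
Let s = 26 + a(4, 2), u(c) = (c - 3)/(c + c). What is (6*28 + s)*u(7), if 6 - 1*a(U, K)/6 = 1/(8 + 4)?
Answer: 459/7 ≈ 65.571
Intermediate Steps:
u(c) = (-3 + c)/(2*c) (u(c) = (-3 + c)/((2*c)) = (-3 + c)*(1/(2*c)) = (-3 + c)/(2*c))
a(U, K) = 71/2 (a(U, K) = 36 - 6/(8 + 4) = 36 - 6/12 = 36 - 6*1/12 = 36 - 1/2 = 71/2)
s = 123/2 (s = 26 + 71/2 = 123/2 ≈ 61.500)
(6*28 + s)*u(7) = (6*28 + 123/2)*((1/2)*(-3 + 7)/7) = (168 + 123/2)*((1/2)*(1/7)*4) = (459/2)*(2/7) = 459/7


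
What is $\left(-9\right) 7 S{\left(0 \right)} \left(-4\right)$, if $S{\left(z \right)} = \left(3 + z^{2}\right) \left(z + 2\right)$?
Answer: $1512$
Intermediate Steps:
$S{\left(z \right)} = \left(2 + z\right) \left(3 + z^{2}\right)$ ($S{\left(z \right)} = \left(3 + z^{2}\right) \left(2 + z\right) = \left(2 + z\right) \left(3 + z^{2}\right)$)
$\left(-9\right) 7 S{\left(0 \right)} \left(-4\right) = \left(-9\right) 7 \left(6 + 0^{3} + 2 \cdot 0^{2} + 3 \cdot 0\right) \left(-4\right) = - 63 \left(6 + 0 + 2 \cdot 0 + 0\right) \left(-4\right) = - 63 \left(6 + 0 + 0 + 0\right) \left(-4\right) = \left(-63\right) 6 \left(-4\right) = \left(-378\right) \left(-4\right) = 1512$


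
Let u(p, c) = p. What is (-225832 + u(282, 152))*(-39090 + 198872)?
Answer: -36038830100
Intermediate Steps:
(-225832 + u(282, 152))*(-39090 + 198872) = (-225832 + 282)*(-39090 + 198872) = -225550*159782 = -36038830100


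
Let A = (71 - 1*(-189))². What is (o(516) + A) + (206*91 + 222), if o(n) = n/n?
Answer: 86569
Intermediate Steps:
o(n) = 1
A = 67600 (A = (71 + 189)² = 260² = 67600)
(o(516) + A) + (206*91 + 222) = (1 + 67600) + (206*91 + 222) = 67601 + (18746 + 222) = 67601 + 18968 = 86569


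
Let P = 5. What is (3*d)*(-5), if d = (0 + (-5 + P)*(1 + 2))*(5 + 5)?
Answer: 0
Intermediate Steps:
d = 0 (d = (0 + (-5 + 5)*(1 + 2))*(5 + 5) = (0 + 0*3)*10 = (0 + 0)*10 = 0*10 = 0)
(3*d)*(-5) = (3*0)*(-5) = 0*(-5) = 0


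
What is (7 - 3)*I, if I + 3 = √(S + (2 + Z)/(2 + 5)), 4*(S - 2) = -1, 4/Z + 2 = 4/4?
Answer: -12 + 2*√287/7 ≈ -7.1597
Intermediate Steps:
Z = -4 (Z = 4/(-2 + 4/4) = 4/(-2 + 4*(¼)) = 4/(-2 + 1) = 4/(-1) = 4*(-1) = -4)
S = 7/4 (S = 2 + (¼)*(-1) = 2 - ¼ = 7/4 ≈ 1.7500)
I = -3 + √287/14 (I = -3 + √(7/4 + (2 - 4)/(2 + 5)) = -3 + √(7/4 - 2/7) = -3 + √(41/28) = -3 + √287/14 ≈ -1.7899)
(7 - 3)*I = (7 - 3)*(-3 + √287/14) = 4*(-3 + √287/14) = -12 + 2*√287/7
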